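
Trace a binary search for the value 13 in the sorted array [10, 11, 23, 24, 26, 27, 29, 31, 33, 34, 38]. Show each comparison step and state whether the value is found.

Binary search for 13 in [10, 11, 23, 24, 26, 27, 29, 31, 33, 34, 38]:

lo=0, hi=10, mid=5, arr[mid]=27 -> 27 > 13, search left half
lo=0, hi=4, mid=2, arr[mid]=23 -> 23 > 13, search left half
lo=0, hi=1, mid=0, arr[mid]=10 -> 10 < 13, search right half
lo=1, hi=1, mid=1, arr[mid]=11 -> 11 < 13, search right half
lo=2 > hi=1, target 13 not found

Binary search determines that 13 is not in the array after 4 comparisons. The search space was exhausted without finding the target.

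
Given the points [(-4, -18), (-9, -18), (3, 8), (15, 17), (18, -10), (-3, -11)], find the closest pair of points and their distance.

Computing all pairwise distances among 6 points:

d((-4, -18), (-9, -18)) = 5.0 <-- minimum
d((-4, -18), (3, 8)) = 26.9258
d((-4, -18), (15, 17)) = 39.8246
d((-4, -18), (18, -10)) = 23.4094
d((-4, -18), (-3, -11)) = 7.0711
d((-9, -18), (3, 8)) = 28.6356
d((-9, -18), (15, 17)) = 42.4382
d((-9, -18), (18, -10)) = 28.1603
d((-9, -18), (-3, -11)) = 9.2195
d((3, 8), (15, 17)) = 15.0
d((3, 8), (18, -10)) = 23.4307
d((3, 8), (-3, -11)) = 19.9249
d((15, 17), (18, -10)) = 27.1662
d((15, 17), (-3, -11)) = 33.2866
d((18, -10), (-3, -11)) = 21.0238

Closest pair: (-4, -18) and (-9, -18) with distance 5.0

The closest pair is (-4, -18) and (-9, -18) with Euclidean distance 5.0. For 6 points, brute-force pairwise comparison is shown above. For large n, the divide-and-conquer algorithm (sort by x, recurse on halves, check the dividing strip) achieves O(n log n).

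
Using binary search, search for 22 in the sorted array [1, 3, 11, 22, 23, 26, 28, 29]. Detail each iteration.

Binary search for 22 in [1, 3, 11, 22, 23, 26, 28, 29]:

lo=0, hi=7, mid=3, arr[mid]=22 -> Found target at index 3!

Binary search finds 22 at index 3 after 1 comparisons. The search repeatedly halves the search space by comparing with the middle element.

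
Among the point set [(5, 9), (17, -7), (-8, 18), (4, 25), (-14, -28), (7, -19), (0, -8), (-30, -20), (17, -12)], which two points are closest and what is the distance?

Computing all pairwise distances among 9 points:

d((5, 9), (17, -7)) = 20.0
d((5, 9), (-8, 18)) = 15.8114
d((5, 9), (4, 25)) = 16.0312
d((5, 9), (-14, -28)) = 41.5933
d((5, 9), (7, -19)) = 28.0713
d((5, 9), (0, -8)) = 17.72
d((5, 9), (-30, -20)) = 45.4533
d((5, 9), (17, -12)) = 24.1868
d((17, -7), (-8, 18)) = 35.3553
d((17, -7), (4, 25)) = 34.5398
d((17, -7), (-14, -28)) = 37.4433
d((17, -7), (7, -19)) = 15.6205
d((17, -7), (0, -8)) = 17.0294
d((17, -7), (-30, -20)) = 48.7647
d((17, -7), (17, -12)) = 5.0 <-- minimum
d((-8, 18), (4, 25)) = 13.8924
d((-8, 18), (-14, -28)) = 46.3897
d((-8, 18), (7, -19)) = 39.9249
d((-8, 18), (0, -8)) = 27.2029
d((-8, 18), (-30, -20)) = 43.909
d((-8, 18), (17, -12)) = 39.0512
d((4, 25), (-14, -28)) = 55.9732
d((4, 25), (7, -19)) = 44.1022
d((4, 25), (0, -8)) = 33.2415
d((4, 25), (-30, -20)) = 56.4004
d((4, 25), (17, -12)) = 39.2173
d((-14, -28), (7, -19)) = 22.8473
d((-14, -28), (0, -8)) = 24.4131
d((-14, -28), (-30, -20)) = 17.8885
d((-14, -28), (17, -12)) = 34.8855
d((7, -19), (0, -8)) = 13.0384
d((7, -19), (-30, -20)) = 37.0135
d((7, -19), (17, -12)) = 12.2066
d((0, -8), (-30, -20)) = 32.311
d((0, -8), (17, -12)) = 17.4642
d((-30, -20), (17, -12)) = 47.676

Closest pair: (17, -7) and (17, -12) with distance 5.0

The closest pair is (17, -7) and (17, -12) with Euclidean distance 5.0. For 9 points, brute-force pairwise comparison is shown above. For large n, the divide-and-conquer algorithm (sort by x, recurse on halves, check the dividing strip) achieves O(n log n).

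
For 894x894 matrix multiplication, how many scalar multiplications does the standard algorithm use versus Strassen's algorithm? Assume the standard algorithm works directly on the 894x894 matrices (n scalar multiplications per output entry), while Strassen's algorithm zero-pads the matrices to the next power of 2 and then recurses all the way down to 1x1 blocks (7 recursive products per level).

Matrix multiplication for 894x894 matrices:

Strassen's algorithm requires power-of-2 dimensions. Pad 894x894 to 1024x1024 (next power of 2).

Standard algorithm: 894^3 = 714516984 multiplications
Strassen's algorithm: 7^(log2(1024)) = 7^10 = 282475249 multiplications
Savings: 714516984 - 282475249 = 432041735 multiplications

Standard: 714516984 multiplications (894^3). Strassen: 282475249 multiplications (7^10, after padding to 1024x1024). Strassen reduces 8 recursive multiplications to 7 at each level.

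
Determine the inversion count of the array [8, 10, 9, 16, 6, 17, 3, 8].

Finding inversions in [8, 10, 9, 16, 6, 17, 3, 8]:

(0, 4): arr[0]=8 > arr[4]=6
(0, 6): arr[0]=8 > arr[6]=3
(1, 2): arr[1]=10 > arr[2]=9
(1, 4): arr[1]=10 > arr[4]=6
(1, 6): arr[1]=10 > arr[6]=3
(1, 7): arr[1]=10 > arr[7]=8
(2, 4): arr[2]=9 > arr[4]=6
(2, 6): arr[2]=9 > arr[6]=3
(2, 7): arr[2]=9 > arr[7]=8
(3, 4): arr[3]=16 > arr[4]=6
(3, 6): arr[3]=16 > arr[6]=3
(3, 7): arr[3]=16 > arr[7]=8
(4, 6): arr[4]=6 > arr[6]=3
(5, 6): arr[5]=17 > arr[6]=3
(5, 7): arr[5]=17 > arr[7]=8

Total inversions: 15

The array has 15 inversion(s): (0,4), (0,6), (1,2), (1,4), (1,6), (1,7), (2,4), (2,6), (2,7), (3,4), (3,6), (3,7), (4,6), (5,6), (5,7). Each pair (i,j) satisfies i < j and arr[i] > arr[j].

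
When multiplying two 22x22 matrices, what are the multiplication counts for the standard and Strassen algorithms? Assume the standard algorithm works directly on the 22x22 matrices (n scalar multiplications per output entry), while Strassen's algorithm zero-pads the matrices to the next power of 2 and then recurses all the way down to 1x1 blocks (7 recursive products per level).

Matrix multiplication for 22x22 matrices:

Strassen's algorithm requires power-of-2 dimensions. Pad 22x22 to 32x32 (next power of 2).

Standard algorithm: 22^3 = 10648 multiplications
Strassen's algorithm: 7^(log2(32)) = 7^5 = 16807 multiplications
Difference: 10648 - 16807 = -6159 (Strassen uses MORE here due to padding overhead — for small or just-over-power-of-2 n, padding can outweigh the per-level savings)

Standard: 10648 multiplications (22^3). Strassen: 16807 multiplications (7^5, after padding to 32x32). Strassen reduces 8 recursive multiplications to 7 at each level.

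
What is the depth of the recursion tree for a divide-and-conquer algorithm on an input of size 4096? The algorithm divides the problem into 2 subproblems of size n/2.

For divide and conquer with division factor 2:

Problem sizes at each level:
Level 0: 4096
Level 1: 2048
Level 2: 1024
Level 3: 512
Level 4: 256
Level 5: 128
Level 6: 64
Level 7: 32
Level 8: 16
Level 9: 8
Level 10: 4
Level 11: 2
Level 12: 1

The root is level 0 and the size-1 base case is level 12 (the tree spans levels 0 through 12, i.e. 13 levels counting the root), so the depth is the number of divisions: log_2(4096) = 12

The recursion tree depth is log_2(4096) = 12. At each level, the problem size is divided by 2, so it takes 12 divisions to reduce to a base case of size 1. The algorithm makes 2 recursive calls at each level.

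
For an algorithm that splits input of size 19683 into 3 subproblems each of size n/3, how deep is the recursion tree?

For divide and conquer with division factor 3:

Problem sizes at each level:
Level 0: 19683
Level 1: 6561
Level 2: 2187
Level 3: 729
Level 4: 243
Level 5: 81
Level 6: 27
Level 7: 9
Level 8: 3
Level 9: 1

The root is level 0 and the size-1 base case is level 9 (the tree spans levels 0 through 9, i.e. 10 levels counting the root), so the depth is the number of divisions: log_3(19683) = 9

The recursion tree depth is log_3(19683) = 9. At each level, the problem size is divided by 3, so it takes 9 divisions to reduce to a base case of size 1. The algorithm makes 3 recursive calls at each level.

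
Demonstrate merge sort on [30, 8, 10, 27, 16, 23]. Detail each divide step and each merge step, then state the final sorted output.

Merge sort trace:

Split: [30, 8, 10, 27, 16, 23] -> [30, 8, 10] and [27, 16, 23]
  Split: [30, 8, 10] -> [30] and [8, 10]
    Split: [8, 10] -> [8] and [10]
    Merge: [8] + [10] -> [8, 10]
  Merge: [30] + [8, 10] -> [8, 10, 30]
  Split: [27, 16, 23] -> [27] and [16, 23]
    Split: [16, 23] -> [16] and [23]
    Merge: [16] + [23] -> [16, 23]
  Merge: [27] + [16, 23] -> [16, 23, 27]
Merge: [8, 10, 30] + [16, 23, 27] -> [8, 10, 16, 23, 27, 30]

Final sorted array: [8, 10, 16, 23, 27, 30]

The merge sort proceeds by recursively splitting the array and merging sorted halves.
After all merges, the sorted array is [8, 10, 16, 23, 27, 30].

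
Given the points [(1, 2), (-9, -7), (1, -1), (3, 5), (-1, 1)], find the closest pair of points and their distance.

Computing all pairwise distances among 5 points:

d((1, 2), (-9, -7)) = 13.4536
d((1, 2), (1, -1)) = 3.0
d((1, 2), (3, 5)) = 3.6056
d((1, 2), (-1, 1)) = 2.2361 <-- minimum
d((-9, -7), (1, -1)) = 11.6619
d((-9, -7), (3, 5)) = 16.9706
d((-9, -7), (-1, 1)) = 11.3137
d((1, -1), (3, 5)) = 6.3246
d((1, -1), (-1, 1)) = 2.8284
d((3, 5), (-1, 1)) = 5.6569

Closest pair: (1, 2) and (-1, 1) with distance 2.2361

The closest pair is (1, 2) and (-1, 1) with Euclidean distance 2.2361. For 5 points, brute-force pairwise comparison is shown above. For large n, the divide-and-conquer algorithm (sort by x, recurse on halves, check the dividing strip) achieves O(n log n).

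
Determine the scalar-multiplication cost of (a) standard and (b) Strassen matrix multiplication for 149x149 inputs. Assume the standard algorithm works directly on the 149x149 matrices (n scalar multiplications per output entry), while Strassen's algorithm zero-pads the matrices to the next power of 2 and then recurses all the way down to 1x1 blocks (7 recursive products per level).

Matrix multiplication for 149x149 matrices:

Strassen's algorithm requires power-of-2 dimensions. Pad 149x149 to 256x256 (next power of 2).

Standard algorithm: 149^3 = 3307949 multiplications
Strassen's algorithm: 7^(log2(256)) = 7^8 = 5764801 multiplications
Difference: 3307949 - 5764801 = -2456852 (Strassen uses MORE here due to padding overhead — for small or just-over-power-of-2 n, padding can outweigh the per-level savings)

Standard: 3307949 multiplications (149^3). Strassen: 5764801 multiplications (7^8, after padding to 256x256). Strassen reduces 8 recursive multiplications to 7 at each level.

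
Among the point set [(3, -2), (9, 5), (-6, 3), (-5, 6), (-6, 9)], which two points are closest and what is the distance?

Computing all pairwise distances among 5 points:

d((3, -2), (9, 5)) = 9.2195
d((3, -2), (-6, 3)) = 10.2956
d((3, -2), (-5, 6)) = 11.3137
d((3, -2), (-6, 9)) = 14.2127
d((9, 5), (-6, 3)) = 15.1327
d((9, 5), (-5, 6)) = 14.0357
d((9, 5), (-6, 9)) = 15.5242
d((-6, 3), (-5, 6)) = 3.1623 <-- minimum
d((-6, 3), (-6, 9)) = 6.0
d((-5, 6), (-6, 9)) = 3.1623 <-- minimum

Minimum distance: 3.1623 (tie among 2 pairs: (-6, 3) and (-5, 6); (-5, 6) and (-6, 9))

The minimum Euclidean distance is 3.1623. There is a tie: 2 pairs achieve this minimum — (-6, 3) and (-5, 6); (-5, 6) and (-6, 9). Any of these is a valid closest pair. For 5 points, brute-force pairwise comparison is shown above. For large n, the divide-and-conquer algorithm (sort by x, recurse on halves, check the dividing strip) achieves O(n log n).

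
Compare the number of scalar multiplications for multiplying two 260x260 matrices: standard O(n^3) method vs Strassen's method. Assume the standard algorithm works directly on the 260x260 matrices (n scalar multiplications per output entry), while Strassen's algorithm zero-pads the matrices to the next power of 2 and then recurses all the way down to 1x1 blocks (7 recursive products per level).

Matrix multiplication for 260x260 matrices:

Strassen's algorithm requires power-of-2 dimensions. Pad 260x260 to 512x512 (next power of 2).

Standard algorithm: 260^3 = 17576000 multiplications
Strassen's algorithm: 7^(log2(512)) = 7^9 = 40353607 multiplications
Difference: 17576000 - 40353607 = -22777607 (Strassen uses MORE here due to padding overhead — for small or just-over-power-of-2 n, padding can outweigh the per-level savings)

Standard: 17576000 multiplications (260^3). Strassen: 40353607 multiplications (7^9, after padding to 512x512). Strassen reduces 8 recursive multiplications to 7 at each level.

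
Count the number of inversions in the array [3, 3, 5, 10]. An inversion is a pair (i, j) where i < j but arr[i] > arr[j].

Finding inversions in [3, 3, 5, 10]:


Total inversions: 0

The array has 0 inversions. It is already sorted.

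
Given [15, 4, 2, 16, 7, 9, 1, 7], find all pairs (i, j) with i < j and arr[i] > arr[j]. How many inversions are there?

Finding inversions in [15, 4, 2, 16, 7, 9, 1, 7]:

(0, 1): arr[0]=15 > arr[1]=4
(0, 2): arr[0]=15 > arr[2]=2
(0, 4): arr[0]=15 > arr[4]=7
(0, 5): arr[0]=15 > arr[5]=9
(0, 6): arr[0]=15 > arr[6]=1
(0, 7): arr[0]=15 > arr[7]=7
(1, 2): arr[1]=4 > arr[2]=2
(1, 6): arr[1]=4 > arr[6]=1
(2, 6): arr[2]=2 > arr[6]=1
(3, 4): arr[3]=16 > arr[4]=7
(3, 5): arr[3]=16 > arr[5]=9
(3, 6): arr[3]=16 > arr[6]=1
(3, 7): arr[3]=16 > arr[7]=7
(4, 6): arr[4]=7 > arr[6]=1
(5, 6): arr[5]=9 > arr[6]=1
(5, 7): arr[5]=9 > arr[7]=7

Total inversions: 16

The array has 16 inversion(s): (0,1), (0,2), (0,4), (0,5), (0,6), (0,7), (1,2), (1,6), (2,6), (3,4), (3,5), (3,6), (3,7), (4,6), (5,6), (5,7). Each pair (i,j) satisfies i < j and arr[i] > arr[j].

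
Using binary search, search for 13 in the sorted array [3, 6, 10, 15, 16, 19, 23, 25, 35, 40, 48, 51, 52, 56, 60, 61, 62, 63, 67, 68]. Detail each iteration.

Binary search for 13 in [3, 6, 10, 15, 16, 19, 23, 25, 35, 40, 48, 51, 52, 56, 60, 61, 62, 63, 67, 68]:

lo=0, hi=19, mid=9, arr[mid]=40 -> 40 > 13, search left half
lo=0, hi=8, mid=4, arr[mid]=16 -> 16 > 13, search left half
lo=0, hi=3, mid=1, arr[mid]=6 -> 6 < 13, search right half
lo=2, hi=3, mid=2, arr[mid]=10 -> 10 < 13, search right half
lo=3, hi=3, mid=3, arr[mid]=15 -> 15 > 13, search left half
lo=3 > hi=2, target 13 not found

Binary search determines that 13 is not in the array after 5 comparisons. The search space was exhausted without finding the target.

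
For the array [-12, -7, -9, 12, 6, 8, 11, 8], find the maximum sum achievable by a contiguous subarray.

Using Kadane's algorithm on [-12, -7, -9, 12, 6, 8, 11, 8]:

Scanning through the array:
Position 1 (value -7): max_ending_here = -7, max_so_far = -7
Position 2 (value -9): max_ending_here = -9, max_so_far = -7
Position 3 (value 12): max_ending_here = 12, max_so_far = 12
Position 4 (value 6): max_ending_here = 18, max_so_far = 18
Position 5 (value 8): max_ending_here = 26, max_so_far = 26
Position 6 (value 11): max_ending_here = 37, max_so_far = 37
Position 7 (value 8): max_ending_here = 45, max_so_far = 45

Maximum subarray: [12, 6, 8, 11, 8]
Maximum sum: 45

The maximum subarray is [12, 6, 8, 11, 8] with sum 45. This subarray runs from index 3 to index 7.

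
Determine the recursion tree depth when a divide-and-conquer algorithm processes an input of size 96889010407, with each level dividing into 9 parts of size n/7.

For divide and conquer with division factor 7:

Problem sizes at each level:
Level 0: 96889010407
Level 1: 13841287201
Level 2: 1977326743
Level 3: 282475249
Level 4: 40353607
Level 5: 5764801
Level 6: 823543
Level 7: 117649
Level 8: 16807
Level 9: 2401
Level 10: 343
Level 11: 49
Level 12: 7
Level 13: 1

The root is level 0 and the size-1 base case is level 13 (the tree spans levels 0 through 13, i.e. 14 levels counting the root), so the depth is the number of divisions: log_7(96889010407) = 13

The recursion tree depth is log_7(96889010407) = 13. At each level, the problem size is divided by 7, so it takes 13 divisions to reduce to a base case of size 1. The algorithm makes 9 recursive calls at each level.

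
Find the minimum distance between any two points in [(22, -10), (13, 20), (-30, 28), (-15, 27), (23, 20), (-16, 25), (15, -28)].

Computing all pairwise distances among 7 points:

d((22, -10), (13, 20)) = 31.3209
d((22, -10), (-30, 28)) = 64.405
d((22, -10), (-15, 27)) = 52.3259
d((22, -10), (23, 20)) = 30.0167
d((22, -10), (-16, 25)) = 51.6624
d((22, -10), (15, -28)) = 19.3132
d((13, 20), (-30, 28)) = 43.7379
d((13, 20), (-15, 27)) = 28.8617
d((13, 20), (23, 20)) = 10.0
d((13, 20), (-16, 25)) = 29.4279
d((13, 20), (15, -28)) = 48.0416
d((-30, 28), (-15, 27)) = 15.0333
d((-30, 28), (23, 20)) = 53.6004
d((-30, 28), (-16, 25)) = 14.3178
d((-30, 28), (15, -28)) = 71.8401
d((-15, 27), (23, 20)) = 38.6394
d((-15, 27), (-16, 25)) = 2.2361 <-- minimum
d((-15, 27), (15, -28)) = 62.6498
d((23, 20), (-16, 25)) = 39.3192
d((23, 20), (15, -28)) = 48.6621
d((-16, 25), (15, -28)) = 61.4003

Closest pair: (-15, 27) and (-16, 25) with distance 2.2361

The closest pair is (-15, 27) and (-16, 25) with Euclidean distance 2.2361. For 7 points, brute-force pairwise comparison is shown above. For large n, the divide-and-conquer algorithm (sort by x, recurse on halves, check the dividing strip) achieves O(n log n).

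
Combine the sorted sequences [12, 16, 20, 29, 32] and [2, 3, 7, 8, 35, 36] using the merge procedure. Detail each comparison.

Merging process:

Compare 12 vs 2: take 2 from right. Merged: [2]
Compare 12 vs 3: take 3 from right. Merged: [2, 3]
Compare 12 vs 7: take 7 from right. Merged: [2, 3, 7]
Compare 12 vs 8: take 8 from right. Merged: [2, 3, 7, 8]
Compare 12 vs 35: take 12 from left. Merged: [2, 3, 7, 8, 12]
Compare 16 vs 35: take 16 from left. Merged: [2, 3, 7, 8, 12, 16]
Compare 20 vs 35: take 20 from left. Merged: [2, 3, 7, 8, 12, 16, 20]
Compare 29 vs 35: take 29 from left. Merged: [2, 3, 7, 8, 12, 16, 20, 29]
Compare 32 vs 35: take 32 from left. Merged: [2, 3, 7, 8, 12, 16, 20, 29, 32]
Append remaining from right: [35, 36]. Merged: [2, 3, 7, 8, 12, 16, 20, 29, 32, 35, 36]

Final merged array: [2, 3, 7, 8, 12, 16, 20, 29, 32, 35, 36]
Total comparisons: 9

The merged array is [2, 3, 7, 8, 12, 16, 20, 29, 32, 35, 36], requiring 9 comparisons. The merge step runs in O(n) time where n is the total number of elements.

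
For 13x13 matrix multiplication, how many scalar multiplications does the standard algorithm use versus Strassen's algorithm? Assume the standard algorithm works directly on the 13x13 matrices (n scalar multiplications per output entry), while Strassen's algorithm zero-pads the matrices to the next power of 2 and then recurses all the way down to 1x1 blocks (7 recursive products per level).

Matrix multiplication for 13x13 matrices:

Strassen's algorithm requires power-of-2 dimensions. Pad 13x13 to 16x16 (next power of 2).

Standard algorithm: 13^3 = 2197 multiplications
Strassen's algorithm: 7^(log2(16)) = 7^4 = 2401 multiplications
Difference: 2197 - 2401 = -204 (Strassen uses MORE here due to padding overhead — for small or just-over-power-of-2 n, padding can outweigh the per-level savings)

Standard: 2197 multiplications (13^3). Strassen: 2401 multiplications (7^4, after padding to 16x16). Strassen reduces 8 recursive multiplications to 7 at each level.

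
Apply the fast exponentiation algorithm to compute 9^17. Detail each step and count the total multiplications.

Computing 9^17 by squaring (build up from 9^1; each line after the first costs one multiplication):

9^1 = 9
9^2 = (9^1)^2 = 9^2 = 81
9^4 = (9^2)^2 = 81^2 = 6561
9^8 = (9^4)^2 = 6561^2 = 43046721
9^16 = (9^8)^2 = 43046721^2 = 1853020188851841
9^17 = 9 * 9^16 = 9 * 1853020188851841 = 16677181699666569

Result: 16677181699666569
Multiplications needed: 5 (5 lines after 9^1)

9^17 = 16677181699666569. Using exponentiation by squaring, this requires 5 multiplications. The key idea: if the exponent is even, square the half-power; if odd, multiply by the base once.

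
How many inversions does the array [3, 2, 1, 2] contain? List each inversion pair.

Finding inversions in [3, 2, 1, 2]:

(0, 1): arr[0]=3 > arr[1]=2
(0, 2): arr[0]=3 > arr[2]=1
(0, 3): arr[0]=3 > arr[3]=2
(1, 2): arr[1]=2 > arr[2]=1

Total inversions: 4

The array has 4 inversion(s): (0,1), (0,2), (0,3), (1,2). Each pair (i,j) satisfies i < j and arr[i] > arr[j].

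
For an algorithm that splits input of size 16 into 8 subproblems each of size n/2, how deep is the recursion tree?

For divide and conquer with division factor 2:

Problem sizes at each level:
Level 0: 16
Level 1: 8
Level 2: 4
Level 3: 2
Level 4: 1

The root is level 0 and the size-1 base case is level 4 (the tree spans levels 0 through 4, i.e. 5 levels counting the root), so the depth is the number of divisions: log_2(16) = 4

The recursion tree depth is log_2(16) = 4. At each level, the problem size is divided by 2, so it takes 4 divisions to reduce to a base case of size 1. The algorithm makes 8 recursive calls at each level.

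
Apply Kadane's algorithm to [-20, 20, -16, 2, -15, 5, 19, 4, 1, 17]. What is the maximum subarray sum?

Using Kadane's algorithm on [-20, 20, -16, 2, -15, 5, 19, 4, 1, 17]:

Scanning through the array:
Position 1 (value 20): max_ending_here = 20, max_so_far = 20
Position 2 (value -16): max_ending_here = 4, max_so_far = 20
Position 3 (value 2): max_ending_here = 6, max_so_far = 20
Position 4 (value -15): max_ending_here = -9, max_so_far = 20
Position 5 (value 5): max_ending_here = 5, max_so_far = 20
Position 6 (value 19): max_ending_here = 24, max_so_far = 24
Position 7 (value 4): max_ending_here = 28, max_so_far = 28
Position 8 (value 1): max_ending_here = 29, max_so_far = 29
Position 9 (value 17): max_ending_here = 46, max_so_far = 46

Maximum subarray: [5, 19, 4, 1, 17]
Maximum sum: 46

The maximum subarray is [5, 19, 4, 1, 17] with sum 46. This subarray runs from index 5 to index 9.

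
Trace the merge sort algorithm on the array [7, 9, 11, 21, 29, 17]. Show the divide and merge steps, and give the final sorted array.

Merge sort trace:

Split: [7, 9, 11, 21, 29, 17] -> [7, 9, 11] and [21, 29, 17]
  Split: [7, 9, 11] -> [7] and [9, 11]
    Split: [9, 11] -> [9] and [11]
    Merge: [9] + [11] -> [9, 11]
  Merge: [7] + [9, 11] -> [7, 9, 11]
  Split: [21, 29, 17] -> [21] and [29, 17]
    Split: [29, 17] -> [29] and [17]
    Merge: [29] + [17] -> [17, 29]
  Merge: [21] + [17, 29] -> [17, 21, 29]
Merge: [7, 9, 11] + [17, 21, 29] -> [7, 9, 11, 17, 21, 29]

Final sorted array: [7, 9, 11, 17, 21, 29]

The merge sort proceeds by recursively splitting the array and merging sorted halves.
After all merges, the sorted array is [7, 9, 11, 17, 21, 29].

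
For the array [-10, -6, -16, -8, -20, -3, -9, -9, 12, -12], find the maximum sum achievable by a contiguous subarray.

Using Kadane's algorithm on [-10, -6, -16, -8, -20, -3, -9, -9, 12, -12]:

Scanning through the array:
Position 1 (value -6): max_ending_here = -6, max_so_far = -6
Position 2 (value -16): max_ending_here = -16, max_so_far = -6
Position 3 (value -8): max_ending_here = -8, max_so_far = -6
Position 4 (value -20): max_ending_here = -20, max_so_far = -6
Position 5 (value -3): max_ending_here = -3, max_so_far = -3
Position 6 (value -9): max_ending_here = -9, max_so_far = -3
Position 7 (value -9): max_ending_here = -9, max_so_far = -3
Position 8 (value 12): max_ending_here = 12, max_so_far = 12
Position 9 (value -12): max_ending_here = 0, max_so_far = 12

Maximum subarray: [12]
Maximum sum: 12

The maximum subarray is [12] with sum 12. This subarray runs from index 8 to index 8.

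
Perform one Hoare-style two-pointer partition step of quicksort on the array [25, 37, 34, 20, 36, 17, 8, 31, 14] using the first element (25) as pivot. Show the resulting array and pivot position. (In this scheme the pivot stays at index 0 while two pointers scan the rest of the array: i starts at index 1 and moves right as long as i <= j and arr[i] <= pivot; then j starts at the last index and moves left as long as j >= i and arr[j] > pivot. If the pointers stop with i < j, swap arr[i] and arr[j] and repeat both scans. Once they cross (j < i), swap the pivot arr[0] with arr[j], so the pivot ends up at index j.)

Hoare-style two-pointer partition with pivot = 25:

Initial array: [25, 37, 34, 20, 36, 17, 8, 31, 14]

Pointers start at i = 1, j = 8.
i stops at index 1 (arr[1]=37 > 25), j stops at index 8 (arr[8]=14 <= 25): swap arr[1] and arr[8], array becomes [25, 14, 34, 20, 36, 17, 8, 31, 37]
i stops at index 2 (arr[2]=34 > 25), j stops at index 6 (arr[6]=8 <= 25): swap arr[2] and arr[6], array becomes [25, 14, 8, 20, 36, 17, 34, 31, 37]
i stops at index 4 (arr[4]=36 > 25), j stops at index 5 (arr[5]=17 <= 25): swap arr[4] and arr[5], array becomes [25, 14, 8, 20, 17, 36, 34, 31, 37]
i ends at 5, j ends at 4: the pointers have crossed (j < i), so scanning stops.

Swap pivot arr[0] with arr[4] to place pivot at position 4: [17, 14, 8, 20, 25, 36, 34, 31, 37]
Pivot position: 4

After partitioning with pivot 25, the array becomes [17, 14, 8, 20, 25, 36, 34, 31, 37]. The pivot is placed at index 4. All elements to the left of the pivot are <= 25, and all elements to the right are > 25.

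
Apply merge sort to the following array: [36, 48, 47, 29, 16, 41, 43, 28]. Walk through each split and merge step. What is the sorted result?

Merge sort trace:

Split: [36, 48, 47, 29, 16, 41, 43, 28] -> [36, 48, 47, 29] and [16, 41, 43, 28]
  Split: [36, 48, 47, 29] -> [36, 48] and [47, 29]
    Split: [36, 48] -> [36] and [48]
    Merge: [36] + [48] -> [36, 48]
    Split: [47, 29] -> [47] and [29]
    Merge: [47] + [29] -> [29, 47]
  Merge: [36, 48] + [29, 47] -> [29, 36, 47, 48]
  Split: [16, 41, 43, 28] -> [16, 41] and [43, 28]
    Split: [16, 41] -> [16] and [41]
    Merge: [16] + [41] -> [16, 41]
    Split: [43, 28] -> [43] and [28]
    Merge: [43] + [28] -> [28, 43]
  Merge: [16, 41] + [28, 43] -> [16, 28, 41, 43]
Merge: [29, 36, 47, 48] + [16, 28, 41, 43] -> [16, 28, 29, 36, 41, 43, 47, 48]

Final sorted array: [16, 28, 29, 36, 41, 43, 47, 48]

The merge sort proceeds by recursively splitting the array and merging sorted halves.
After all merges, the sorted array is [16, 28, 29, 36, 41, 43, 47, 48].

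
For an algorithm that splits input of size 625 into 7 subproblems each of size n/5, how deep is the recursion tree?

For divide and conquer with division factor 5:

Problem sizes at each level:
Level 0: 625
Level 1: 125
Level 2: 25
Level 3: 5
Level 4: 1

The root is level 0 and the size-1 base case is level 4 (the tree spans levels 0 through 4, i.e. 5 levels counting the root), so the depth is the number of divisions: log_5(625) = 4

The recursion tree depth is log_5(625) = 4. At each level, the problem size is divided by 5, so it takes 4 divisions to reduce to a base case of size 1. The algorithm makes 7 recursive calls at each level.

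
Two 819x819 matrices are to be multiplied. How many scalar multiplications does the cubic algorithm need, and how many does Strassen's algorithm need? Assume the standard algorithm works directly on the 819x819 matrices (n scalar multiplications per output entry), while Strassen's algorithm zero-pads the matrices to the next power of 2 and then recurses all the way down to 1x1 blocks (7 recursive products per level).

Matrix multiplication for 819x819 matrices:

Strassen's algorithm requires power-of-2 dimensions. Pad 819x819 to 1024x1024 (next power of 2).

Standard algorithm: 819^3 = 549353259 multiplications
Strassen's algorithm: 7^(log2(1024)) = 7^10 = 282475249 multiplications
Savings: 549353259 - 282475249 = 266878010 multiplications

Standard: 549353259 multiplications (819^3). Strassen: 282475249 multiplications (7^10, after padding to 1024x1024). Strassen reduces 8 recursive multiplications to 7 at each level.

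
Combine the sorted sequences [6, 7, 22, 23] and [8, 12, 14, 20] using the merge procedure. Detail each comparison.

Merging process:

Compare 6 vs 8: take 6 from left. Merged: [6]
Compare 7 vs 8: take 7 from left. Merged: [6, 7]
Compare 22 vs 8: take 8 from right. Merged: [6, 7, 8]
Compare 22 vs 12: take 12 from right. Merged: [6, 7, 8, 12]
Compare 22 vs 14: take 14 from right. Merged: [6, 7, 8, 12, 14]
Compare 22 vs 20: take 20 from right. Merged: [6, 7, 8, 12, 14, 20]
Append remaining from left: [22, 23]. Merged: [6, 7, 8, 12, 14, 20, 22, 23]

Final merged array: [6, 7, 8, 12, 14, 20, 22, 23]
Total comparisons: 6

The merged array is [6, 7, 8, 12, 14, 20, 22, 23], requiring 6 comparisons. The merge step runs in O(n) time where n is the total number of elements.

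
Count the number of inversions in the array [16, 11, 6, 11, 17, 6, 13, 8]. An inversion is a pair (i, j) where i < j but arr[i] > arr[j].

Finding inversions in [16, 11, 6, 11, 17, 6, 13, 8]:

(0, 1): arr[0]=16 > arr[1]=11
(0, 2): arr[0]=16 > arr[2]=6
(0, 3): arr[0]=16 > arr[3]=11
(0, 5): arr[0]=16 > arr[5]=6
(0, 6): arr[0]=16 > arr[6]=13
(0, 7): arr[0]=16 > arr[7]=8
(1, 2): arr[1]=11 > arr[2]=6
(1, 5): arr[1]=11 > arr[5]=6
(1, 7): arr[1]=11 > arr[7]=8
(3, 5): arr[3]=11 > arr[5]=6
(3, 7): arr[3]=11 > arr[7]=8
(4, 5): arr[4]=17 > arr[5]=6
(4, 6): arr[4]=17 > arr[6]=13
(4, 7): arr[4]=17 > arr[7]=8
(6, 7): arr[6]=13 > arr[7]=8

Total inversions: 15

The array has 15 inversion(s): (0,1), (0,2), (0,3), (0,5), (0,6), (0,7), (1,2), (1,5), (1,7), (3,5), (3,7), (4,5), (4,6), (4,7), (6,7). Each pair (i,j) satisfies i < j and arr[i] > arr[j].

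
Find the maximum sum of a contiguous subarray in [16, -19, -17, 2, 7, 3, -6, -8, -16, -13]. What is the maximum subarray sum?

Using Kadane's algorithm on [16, -19, -17, 2, 7, 3, -6, -8, -16, -13]:

Scanning through the array:
Position 1 (value -19): max_ending_here = -3, max_so_far = 16
Position 2 (value -17): max_ending_here = -17, max_so_far = 16
Position 3 (value 2): max_ending_here = 2, max_so_far = 16
Position 4 (value 7): max_ending_here = 9, max_so_far = 16
Position 5 (value 3): max_ending_here = 12, max_so_far = 16
Position 6 (value -6): max_ending_here = 6, max_so_far = 16
Position 7 (value -8): max_ending_here = -2, max_so_far = 16
Position 8 (value -16): max_ending_here = -16, max_so_far = 16
Position 9 (value -13): max_ending_here = -13, max_so_far = 16

Maximum subarray: [16]
Maximum sum: 16

The maximum subarray is [16] with sum 16. This subarray runs from index 0 to index 0.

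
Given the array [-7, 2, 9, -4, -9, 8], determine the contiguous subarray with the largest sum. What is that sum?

Using Kadane's algorithm on [-7, 2, 9, -4, -9, 8]:

Scanning through the array:
Position 1 (value 2): max_ending_here = 2, max_so_far = 2
Position 2 (value 9): max_ending_here = 11, max_so_far = 11
Position 3 (value -4): max_ending_here = 7, max_so_far = 11
Position 4 (value -9): max_ending_here = -2, max_so_far = 11
Position 5 (value 8): max_ending_here = 8, max_so_far = 11

Maximum subarray: [2, 9]
Maximum sum: 11

The maximum subarray is [2, 9] with sum 11. This subarray runs from index 1 to index 2.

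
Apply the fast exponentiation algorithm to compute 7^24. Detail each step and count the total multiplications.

Computing 7^24 by squaring (build up from 7^1; each line after the first costs one multiplication):

7^1 = 7
7^2 = (7^1)^2 = 7^2 = 49
7^3 = 7 * 7^2 = 7 * 49 = 343
7^6 = (7^3)^2 = 343^2 = 117649
7^12 = (7^6)^2 = 117649^2 = 13841287201
7^24 = (7^12)^2 = 13841287201^2 = 191581231380566414401

Result: 191581231380566414401
Multiplications needed: 5 (5 lines after 7^1)

7^24 = 191581231380566414401. Using exponentiation by squaring, this requires 5 multiplications. The key idea: if the exponent is even, square the half-power; if odd, multiply by the base once.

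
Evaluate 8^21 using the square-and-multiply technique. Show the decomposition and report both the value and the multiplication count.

Computing 8^21 by squaring (build up from 8^1; each line after the first costs one multiplication):

8^1 = 8
8^2 = (8^1)^2 = 8^2 = 64
8^4 = (8^2)^2 = 64^2 = 4096
8^5 = 8 * 8^4 = 8 * 4096 = 32768
8^10 = (8^5)^2 = 32768^2 = 1073741824
8^20 = (8^10)^2 = 1073741824^2 = 1152921504606846976
8^21 = 8 * 8^20 = 8 * 1152921504606846976 = 9223372036854775808

Result: 9223372036854775808
Multiplications needed: 6 (6 lines after 8^1)

8^21 = 9223372036854775808. Using exponentiation by squaring, this requires 6 multiplications. The key idea: if the exponent is even, square the half-power; if odd, multiply by the base once.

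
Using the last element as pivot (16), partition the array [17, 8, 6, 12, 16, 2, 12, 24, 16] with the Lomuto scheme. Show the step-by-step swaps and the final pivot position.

Lomuto partition with pivot = 16:

Initial array: [17, 8, 6, 12, 16, 2, 12, 24, 16]

arr[0]=17 > 16: no swap
arr[1]=8 <= 16: swap with position 0, array becomes [8, 17, 6, 12, 16, 2, 12, 24, 16]
arr[2]=6 <= 16: swap with position 1, array becomes [8, 6, 17, 12, 16, 2, 12, 24, 16]
arr[3]=12 <= 16: swap with position 2, array becomes [8, 6, 12, 17, 16, 2, 12, 24, 16]
arr[4]=16 <= 16: swap with position 3, array becomes [8, 6, 12, 16, 17, 2, 12, 24, 16]
arr[5]=2 <= 16: swap with position 4, array becomes [8, 6, 12, 16, 2, 17, 12, 24, 16]
arr[6]=12 <= 16: swap with position 5, array becomes [8, 6, 12, 16, 2, 12, 17, 24, 16]
arr[7]=24 > 16: no swap

Place pivot at position 6: [8, 6, 12, 16, 2, 12, 16, 24, 17]
Pivot position: 6

After partitioning with pivot 16, the array becomes [8, 6, 12, 16, 2, 12, 16, 24, 17]. The pivot is placed at index 6. All elements to the left of the pivot are <= 16, and all elements to the right are > 16.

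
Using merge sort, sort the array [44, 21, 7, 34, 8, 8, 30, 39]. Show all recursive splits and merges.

Merge sort trace:

Split: [44, 21, 7, 34, 8, 8, 30, 39] -> [44, 21, 7, 34] and [8, 8, 30, 39]
  Split: [44, 21, 7, 34] -> [44, 21] and [7, 34]
    Split: [44, 21] -> [44] and [21]
    Merge: [44] + [21] -> [21, 44]
    Split: [7, 34] -> [7] and [34]
    Merge: [7] + [34] -> [7, 34]
  Merge: [21, 44] + [7, 34] -> [7, 21, 34, 44]
  Split: [8, 8, 30, 39] -> [8, 8] and [30, 39]
    Split: [8, 8] -> [8] and [8]
    Merge: [8] + [8] -> [8, 8]
    Split: [30, 39] -> [30] and [39]
    Merge: [30] + [39] -> [30, 39]
  Merge: [8, 8] + [30, 39] -> [8, 8, 30, 39]
Merge: [7, 21, 34, 44] + [8, 8, 30, 39] -> [7, 8, 8, 21, 30, 34, 39, 44]

Final sorted array: [7, 8, 8, 21, 30, 34, 39, 44]

The merge sort proceeds by recursively splitting the array and merging sorted halves.
After all merges, the sorted array is [7, 8, 8, 21, 30, 34, 39, 44].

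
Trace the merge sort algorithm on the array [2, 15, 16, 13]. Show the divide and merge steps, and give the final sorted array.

Merge sort trace:

Split: [2, 15, 16, 13] -> [2, 15] and [16, 13]
  Split: [2, 15] -> [2] and [15]
  Merge: [2] + [15] -> [2, 15]
  Split: [16, 13] -> [16] and [13]
  Merge: [16] + [13] -> [13, 16]
Merge: [2, 15] + [13, 16] -> [2, 13, 15, 16]

Final sorted array: [2, 13, 15, 16]

The merge sort proceeds by recursively splitting the array and merging sorted halves.
After all merges, the sorted array is [2, 13, 15, 16].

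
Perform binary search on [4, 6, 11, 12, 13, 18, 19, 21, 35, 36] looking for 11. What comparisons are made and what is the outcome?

Binary search for 11 in [4, 6, 11, 12, 13, 18, 19, 21, 35, 36]:

lo=0, hi=9, mid=4, arr[mid]=13 -> 13 > 11, search left half
lo=0, hi=3, mid=1, arr[mid]=6 -> 6 < 11, search right half
lo=2, hi=3, mid=2, arr[mid]=11 -> Found target at index 2!

Binary search finds 11 at index 2 after 3 comparisons. The search repeatedly halves the search space by comparing with the middle element.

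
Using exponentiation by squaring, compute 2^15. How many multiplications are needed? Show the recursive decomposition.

Computing 2^15 by squaring (build up from 2^1; each line after the first costs one multiplication):

2^1 = 2
2^2 = (2^1)^2 = 2^2 = 4
2^3 = 2 * 2^2 = 2 * 4 = 8
2^6 = (2^3)^2 = 8^2 = 64
2^7 = 2 * 2^6 = 2 * 64 = 128
2^14 = (2^7)^2 = 128^2 = 16384
2^15 = 2 * 2^14 = 2 * 16384 = 32768

Result: 32768
Multiplications needed: 6 (6 lines after 2^1)

2^15 = 32768. Using exponentiation by squaring, this requires 6 multiplications. The key idea: if the exponent is even, square the half-power; if odd, multiply by the base once.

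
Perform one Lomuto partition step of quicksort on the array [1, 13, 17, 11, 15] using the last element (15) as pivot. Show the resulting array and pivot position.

Lomuto partition with pivot = 15:

Initial array: [1, 13, 17, 11, 15]

arr[0]=1 <= 15: swap with position 0, array becomes [1, 13, 17, 11, 15]
arr[1]=13 <= 15: swap with position 1, array becomes [1, 13, 17, 11, 15]
arr[2]=17 > 15: no swap
arr[3]=11 <= 15: swap with position 2, array becomes [1, 13, 11, 17, 15]

Place pivot at position 3: [1, 13, 11, 15, 17]
Pivot position: 3

After partitioning with pivot 15, the array becomes [1, 13, 11, 15, 17]. The pivot is placed at index 3. All elements to the left of the pivot are <= 15, and all elements to the right are > 15.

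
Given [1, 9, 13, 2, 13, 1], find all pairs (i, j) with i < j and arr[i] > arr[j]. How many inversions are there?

Finding inversions in [1, 9, 13, 2, 13, 1]:

(1, 3): arr[1]=9 > arr[3]=2
(1, 5): arr[1]=9 > arr[5]=1
(2, 3): arr[2]=13 > arr[3]=2
(2, 5): arr[2]=13 > arr[5]=1
(3, 5): arr[3]=2 > arr[5]=1
(4, 5): arr[4]=13 > arr[5]=1

Total inversions: 6

The array has 6 inversion(s): (1,3), (1,5), (2,3), (2,5), (3,5), (4,5). Each pair (i,j) satisfies i < j and arr[i] > arr[j].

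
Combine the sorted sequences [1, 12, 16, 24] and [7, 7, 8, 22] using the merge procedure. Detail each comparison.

Merging process:

Compare 1 vs 7: take 1 from left. Merged: [1]
Compare 12 vs 7: take 7 from right. Merged: [1, 7]
Compare 12 vs 7: take 7 from right. Merged: [1, 7, 7]
Compare 12 vs 8: take 8 from right. Merged: [1, 7, 7, 8]
Compare 12 vs 22: take 12 from left. Merged: [1, 7, 7, 8, 12]
Compare 16 vs 22: take 16 from left. Merged: [1, 7, 7, 8, 12, 16]
Compare 24 vs 22: take 22 from right. Merged: [1, 7, 7, 8, 12, 16, 22]
Append remaining from left: [24]. Merged: [1, 7, 7, 8, 12, 16, 22, 24]

Final merged array: [1, 7, 7, 8, 12, 16, 22, 24]
Total comparisons: 7

The merged array is [1, 7, 7, 8, 12, 16, 22, 24], requiring 7 comparisons. The merge step runs in O(n) time where n is the total number of elements.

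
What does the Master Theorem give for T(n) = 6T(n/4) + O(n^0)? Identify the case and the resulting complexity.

Master Theorem for T(n) = 6T(n/4) + O(n^0):

a = 6, b = 4, c = 0
log_b(a) = log_4(6) = 1.2925

Case 1: c = 0 < log_4(6) = 1.2925
T(n) = O(n^(log_4 6))

For T(n) = 6T(n/4) + O(n^0): log_4(6) = 1.2925. This is Case 1 of the Master Theorem (c < log_b(a), work dominated by leaves), giving O(n^(log_4 6)).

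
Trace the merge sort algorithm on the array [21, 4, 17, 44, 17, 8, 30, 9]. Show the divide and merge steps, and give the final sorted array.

Merge sort trace:

Split: [21, 4, 17, 44, 17, 8, 30, 9] -> [21, 4, 17, 44] and [17, 8, 30, 9]
  Split: [21, 4, 17, 44] -> [21, 4] and [17, 44]
    Split: [21, 4] -> [21] and [4]
    Merge: [21] + [4] -> [4, 21]
    Split: [17, 44] -> [17] and [44]
    Merge: [17] + [44] -> [17, 44]
  Merge: [4, 21] + [17, 44] -> [4, 17, 21, 44]
  Split: [17, 8, 30, 9] -> [17, 8] and [30, 9]
    Split: [17, 8] -> [17] and [8]
    Merge: [17] + [8] -> [8, 17]
    Split: [30, 9] -> [30] and [9]
    Merge: [30] + [9] -> [9, 30]
  Merge: [8, 17] + [9, 30] -> [8, 9, 17, 30]
Merge: [4, 17, 21, 44] + [8, 9, 17, 30] -> [4, 8, 9, 17, 17, 21, 30, 44]

Final sorted array: [4, 8, 9, 17, 17, 21, 30, 44]

The merge sort proceeds by recursively splitting the array and merging sorted halves.
After all merges, the sorted array is [4, 8, 9, 17, 17, 21, 30, 44].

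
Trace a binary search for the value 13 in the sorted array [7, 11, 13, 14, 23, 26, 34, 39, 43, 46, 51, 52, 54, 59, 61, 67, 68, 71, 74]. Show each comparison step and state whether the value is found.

Binary search for 13 in [7, 11, 13, 14, 23, 26, 34, 39, 43, 46, 51, 52, 54, 59, 61, 67, 68, 71, 74]:

lo=0, hi=18, mid=9, arr[mid]=46 -> 46 > 13, search left half
lo=0, hi=8, mid=4, arr[mid]=23 -> 23 > 13, search left half
lo=0, hi=3, mid=1, arr[mid]=11 -> 11 < 13, search right half
lo=2, hi=3, mid=2, arr[mid]=13 -> Found target at index 2!

Binary search finds 13 at index 2 after 4 comparisons. The search repeatedly halves the search space by comparing with the middle element.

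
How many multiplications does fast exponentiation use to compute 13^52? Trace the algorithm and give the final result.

Computing 13^52 by squaring (build up from 13^1; each line after the first costs one multiplication):

13^1 = 13
13^2 = (13^1)^2 = 13^2 = 169
13^3 = 13 * 13^2 = 13 * 169 = 2197
13^6 = (13^3)^2 = 2197^2 = 4826809
13^12 = (13^6)^2 = 4826809^2 = 23298085122481
13^13 = 13 * 13^12 = 13 * 23298085122481 = 302875106592253
13^26 = (13^13)^2 = 302875106592253^2 = 91733330193268616658399616009
13^52 = (13^26)^2 = 91733330193268616658399616009^2 = 8415003868347247618489696679505181495471801448798649088081

Result: 8415003868347247618489696679505181495471801448798649088081
Multiplications needed: 7 (7 lines after 13^1)

13^52 = 8415003868347247618489696679505181495471801448798649088081. Using exponentiation by squaring, this requires 7 multiplications. The key idea: if the exponent is even, square the half-power; if odd, multiply by the base once.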